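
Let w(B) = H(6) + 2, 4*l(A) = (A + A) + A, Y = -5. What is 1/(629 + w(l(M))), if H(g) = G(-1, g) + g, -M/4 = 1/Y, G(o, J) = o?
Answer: 1/636 ≈ 0.0015723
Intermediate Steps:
M = ⅘ (M = -4/(-5) = -4*(-⅕) = ⅘ ≈ 0.80000)
H(g) = -1 + g
l(A) = 3*A/4 (l(A) = ((A + A) + A)/4 = (2*A + A)/4 = (3*A)/4 = 3*A/4)
w(B) = 7 (w(B) = (-1 + 6) + 2 = 5 + 2 = 7)
1/(629 + w(l(M))) = 1/(629 + 7) = 1/636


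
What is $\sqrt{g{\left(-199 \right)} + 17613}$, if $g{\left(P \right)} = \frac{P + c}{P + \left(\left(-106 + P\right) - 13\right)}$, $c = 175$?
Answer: $\frac{\sqrt{4707773565}}{517} \approx 132.71$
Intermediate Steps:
$g{\left(P \right)} = \frac{175 + P}{-119 + 2 P}$ ($g{\left(P \right)} = \frac{P + 175}{P + \left(\left(-106 + P\right) - 13\right)} = \frac{175 + P}{P + \left(-119 + P\right)} = \frac{175 + P}{-119 + 2 P}$)
$\sqrt{g{\left(-199 \right)} + 17613} = \sqrt{\frac{175 - 199}{-119 + 2 \left(-199\right)} + 17613} = \sqrt{\frac{1}{-119 - 398} \left(-24\right) + 17613} = \sqrt{\frac{1}{-517} \left(-24\right) + 17613} = \sqrt{\left(- \frac{1}{517}\right) \left(-24\right) + 17613} = \sqrt{\frac{24}{517} + 17613} = \sqrt{\frac{9105945}{517}} = \frac{\sqrt{4707773565}}{517}$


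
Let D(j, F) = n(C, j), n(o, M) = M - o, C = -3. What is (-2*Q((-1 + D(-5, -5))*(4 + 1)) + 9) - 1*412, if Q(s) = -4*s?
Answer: -523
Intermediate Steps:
D(j, F) = 3 + j (D(j, F) = j - 1*(-3) = j + 3 = 3 + j)
(-2*Q((-1 + D(-5, -5))*(4 + 1)) + 9) - 1*412 = (-(-8)*(-1 + (3 - 5))*(4 + 1) + 9) - 1*412 = (-(-8)*(-1 - 2)*5 + 9) - 412 = (-(-8)*(-3*5) + 9) - 412 = (-(-8)*(-15) + 9) - 412 = (-2*60 + 9) - 412 = (-120 + 9) - 412 = -111 - 412 = -523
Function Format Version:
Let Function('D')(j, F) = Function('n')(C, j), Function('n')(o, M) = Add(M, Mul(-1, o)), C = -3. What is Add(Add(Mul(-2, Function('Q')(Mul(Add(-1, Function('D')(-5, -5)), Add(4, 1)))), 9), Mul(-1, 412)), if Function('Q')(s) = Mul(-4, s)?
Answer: -523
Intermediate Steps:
Function('D')(j, F) = Add(3, j) (Function('D')(j, F) = Add(j, Mul(-1, -3)) = Add(j, 3) = Add(3, j))
Add(Add(Mul(-2, Function('Q')(Mul(Add(-1, Function('D')(-5, -5)), Add(4, 1)))), 9), Mul(-1, 412)) = Add(Add(Mul(-2, Mul(-4, Mul(Add(-1, Add(3, -5)), Add(4, 1)))), 9), Mul(-1, 412)) = Add(Add(Mul(-2, Mul(-4, Mul(Add(-1, -2), 5))), 9), -412) = Add(Add(Mul(-2, Mul(-4, Mul(-3, 5))), 9), -412) = Add(Add(Mul(-2, Mul(-4, -15)), 9), -412) = Add(Add(Mul(-2, 60), 9), -412) = Add(Add(-120, 9), -412) = Add(-111, -412) = -523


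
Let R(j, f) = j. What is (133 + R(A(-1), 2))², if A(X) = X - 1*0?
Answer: 17424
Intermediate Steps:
A(X) = X (A(X) = X + 0 = X)
(133 + R(A(-1), 2))² = (133 - 1)² = 132² = 17424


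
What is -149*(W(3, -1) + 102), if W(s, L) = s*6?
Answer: -17880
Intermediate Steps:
W(s, L) = 6*s
-149*(W(3, -1) + 102) = -149*(6*3 + 102) = -149*(18 + 102) = -149*120 = -17880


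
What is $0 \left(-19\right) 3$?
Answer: $0$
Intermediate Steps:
$0 \left(-19\right) 3 = 0 \cdot 3 = 0$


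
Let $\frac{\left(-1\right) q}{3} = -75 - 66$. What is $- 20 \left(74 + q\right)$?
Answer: $-9940$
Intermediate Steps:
$q = 423$ ($q = - 3 \left(-75 - 66\right) = \left(-3\right) \left(-141\right) = 423$)
$- 20 \left(74 + q\right) = - 20 \left(74 + 423\right) = \left(-20\right) 497 = -9940$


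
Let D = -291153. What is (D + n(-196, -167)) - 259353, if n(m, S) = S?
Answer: -550673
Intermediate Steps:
(D + n(-196, -167)) - 259353 = (-291153 - 167) - 259353 = -291320 - 259353 = -550673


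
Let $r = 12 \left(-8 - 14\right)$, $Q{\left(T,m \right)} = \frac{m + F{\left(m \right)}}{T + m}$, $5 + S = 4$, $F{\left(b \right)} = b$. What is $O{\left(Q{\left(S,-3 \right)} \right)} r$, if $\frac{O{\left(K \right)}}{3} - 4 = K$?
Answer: $-4356$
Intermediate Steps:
$S = -1$ ($S = -5 + 4 = -1$)
$Q{\left(T,m \right)} = \frac{2 m}{T + m}$ ($Q{\left(T,m \right)} = \frac{m + m}{T + m} = \frac{2 m}{T + m}$)
$O{\left(K \right)} = 12 + 3 K$
$r = -264$ ($r = 12 \left(-8 - 14\right) = 12 \left(-22\right) = -264$)
$O{\left(Q{\left(S,-3 \right)} \right)} r = \left(12 + 3 \cdot 2 \left(-3\right) \frac{1}{-1 - 3}\right) \left(-264\right) = \left(12 + 3 \cdot 2 \left(-3\right) \frac{1}{-4}\right) \left(-264\right) = \left(12 + 3 \cdot 2 \left(-3\right) \left(- \frac{1}{4}\right)\right) \left(-264\right) = \left(12 + 3 \cdot \frac{3}{2}\right) \left(-264\right) = \left(12 + \frac{9}{2}\right) \left(-264\right) = \frac{33}{2} \left(-264\right) = -4356$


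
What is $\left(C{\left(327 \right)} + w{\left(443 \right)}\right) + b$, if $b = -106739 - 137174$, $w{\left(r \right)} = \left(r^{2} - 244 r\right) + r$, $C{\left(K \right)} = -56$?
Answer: $-155369$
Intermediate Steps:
$w{\left(r \right)} = r^{2} - 243 r$
$b = -243913$
$\left(C{\left(327 \right)} + w{\left(443 \right)}\right) + b = \left(-56 + 443 \left(-243 + 443\right)\right) - 243913 = \left(-56 + 443 \cdot 200\right) - 243913 = \left(-56 + 88600\right) - 243913 = 88544 - 243913 = -155369$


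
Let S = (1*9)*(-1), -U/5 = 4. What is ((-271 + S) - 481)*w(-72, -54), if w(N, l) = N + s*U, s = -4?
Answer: -6088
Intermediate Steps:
U = -20 (U = -5*4 = -20)
w(N, l) = 80 + N (w(N, l) = N - 4*(-20) = N + 80 = 80 + N)
S = -9 (S = 9*(-1) = -9)
((-271 + S) - 481)*w(-72, -54) = ((-271 - 9) - 481)*(80 - 72) = (-280 - 481)*8 = -761*8 = -6088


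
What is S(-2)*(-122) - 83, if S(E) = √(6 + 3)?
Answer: -449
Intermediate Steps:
S(E) = 3 (S(E) = √9 = 3)
S(-2)*(-122) - 83 = 3*(-122) - 83 = -366 - 83 = -449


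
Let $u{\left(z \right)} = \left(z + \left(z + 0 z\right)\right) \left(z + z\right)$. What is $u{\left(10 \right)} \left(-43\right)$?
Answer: $-17200$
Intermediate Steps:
$u{\left(z \right)} = 4 z^{2}$ ($u{\left(z \right)} = \left(z + \left(z + 0\right)\right) 2 z = \left(z + z\right) 2 z = 2 z 2 z = 4 z^{2}$)
$u{\left(10 \right)} \left(-43\right) = 4 \cdot 10^{2} \left(-43\right) = 4 \cdot 100 \left(-43\right) = 400 \left(-43\right) = -17200$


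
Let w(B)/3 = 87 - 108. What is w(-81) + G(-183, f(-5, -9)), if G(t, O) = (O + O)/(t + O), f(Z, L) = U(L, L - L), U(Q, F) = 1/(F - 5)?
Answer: -28853/458 ≈ -62.998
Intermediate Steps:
U(Q, F) = 1/(-5 + F)
f(Z, L) = -⅕ (f(Z, L) = 1/(-5 + (L - L)) = 1/(-5 + 0) = 1/(-5) = -⅕)
G(t, O) = 2*O/(O + t) (G(t, O) = (2*O)/(O + t) = 2*O/(O + t))
w(B) = -63 (w(B) = 3*(87 - 108) = 3*(-21) = -63)
w(-81) + G(-183, f(-5, -9)) = -63 + 2*(-⅕)/(-⅕ - 183) = -63 + 2*(-⅕)/(-916/5) = -63 + 2*(-⅕)*(-5/916) = -63 + 1/458 = -28853/458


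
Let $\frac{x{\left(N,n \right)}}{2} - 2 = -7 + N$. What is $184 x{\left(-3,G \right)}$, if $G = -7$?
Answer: $-2944$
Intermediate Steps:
$x{\left(N,n \right)} = -10 + 2 N$ ($x{\left(N,n \right)} = 4 + 2 \left(-7 + N\right) = 4 + \left(-14 + 2 N\right) = -10 + 2 N$)
$184 x{\left(-3,G \right)} = 184 \left(-10 + 2 \left(-3\right)\right) = 184 \left(-10 - 6\right) = 184 \left(-16\right) = -2944$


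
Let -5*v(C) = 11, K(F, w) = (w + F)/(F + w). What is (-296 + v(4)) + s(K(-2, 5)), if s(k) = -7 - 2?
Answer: -1536/5 ≈ -307.20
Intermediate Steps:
K(F, w) = 1 (K(F, w) = (F + w)/(F + w) = 1)
v(C) = -11/5 (v(C) = -⅕*11 = -11/5)
s(k) = -9
(-296 + v(4)) + s(K(-2, 5)) = (-296 - 11/5) - 9 = -1491/5 - 9 = -1536/5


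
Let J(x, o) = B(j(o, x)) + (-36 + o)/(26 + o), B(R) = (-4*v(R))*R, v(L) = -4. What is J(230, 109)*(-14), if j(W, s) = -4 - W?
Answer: 3416098/135 ≈ 25304.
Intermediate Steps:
B(R) = 16*R (B(R) = (-4*(-4))*R = 16*R)
J(x, o) = -64 - 16*o + (-36 + o)/(26 + o) (J(x, o) = 16*(-4 - o) + (-36 + o)/(26 + o) = (-64 - 16*o) + (-36 + o)/(26 + o) = -64 - 16*o + (-36 + o)/(26 + o))
J(230, 109)*(-14) = ((-1700 - 479*109 - 16*109²)/(26 + 109))*(-14) = ((-1700 - 52211 - 16*11881)/135)*(-14) = ((-1700 - 52211 - 190096)/135)*(-14) = ((1/135)*(-244007))*(-14) = -244007/135*(-14) = 3416098/135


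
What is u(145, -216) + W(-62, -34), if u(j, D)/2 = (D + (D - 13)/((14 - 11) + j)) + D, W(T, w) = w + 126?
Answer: -57357/74 ≈ -775.09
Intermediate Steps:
W(T, w) = 126 + w
u(j, D) = 4*D + 2*(-13 + D)/(3 + j) (u(j, D) = 2*((D + (D - 13)/((14 - 11) + j)) + D) = 2*((D + (-13 + D)/(3 + j)) + D) = 2*(2*D + (-13 + D)/(3 + j)) = 4*D + 2*(-13 + D)/(3 + j))
u(145, -216) + W(-62, -34) = 2*(-13 + 7*(-216) + 2*(-216)*145)/(3 + 145) + (126 - 34) = 2*(-13 - 1512 - 62640)/148 + 92 = 2*(1/148)*(-64165) + 92 = -64165/74 + 92 = -57357/74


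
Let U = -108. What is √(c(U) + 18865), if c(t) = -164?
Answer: √18701 ≈ 136.75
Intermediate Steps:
√(c(U) + 18865) = √(-164 + 18865) = √18701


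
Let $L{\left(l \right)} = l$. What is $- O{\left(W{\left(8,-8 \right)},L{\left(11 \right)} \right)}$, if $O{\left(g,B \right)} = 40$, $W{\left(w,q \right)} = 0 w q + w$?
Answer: $-40$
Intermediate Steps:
$W{\left(w,q \right)} = w$ ($W{\left(w,q \right)} = 0 q + w = 0 + w = w$)
$- O{\left(W{\left(8,-8 \right)},L{\left(11 \right)} \right)} = \left(-1\right) 40 = -40$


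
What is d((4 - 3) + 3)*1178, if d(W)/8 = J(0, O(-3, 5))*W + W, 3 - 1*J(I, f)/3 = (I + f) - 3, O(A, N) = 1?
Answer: 603136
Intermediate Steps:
J(I, f) = 18 - 3*I - 3*f (J(I, f) = 9 - 3*((I + f) - 3) = 9 - 3*(-3 + I + f) = 9 + (9 - 3*I - 3*f) = 18 - 3*I - 3*f)
d(W) = 128*W (d(W) = 8*((18 - 3*0 - 3*1)*W + W) = 8*((18 + 0 - 3)*W + W) = 8*(15*W + W) = 8*(16*W) = 128*W)
d((4 - 3) + 3)*1178 = (128*((4 - 3) + 3))*1178 = (128*(1 + 3))*1178 = (128*4)*1178 = 512*1178 = 603136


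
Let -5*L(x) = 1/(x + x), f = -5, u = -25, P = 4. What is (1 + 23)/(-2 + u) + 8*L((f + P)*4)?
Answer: -31/45 ≈ -0.68889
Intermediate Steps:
L(x) = -1/(10*x) (L(x) = -1/(5*(x + x)) = -1/(2*x)/5 = -1/(10*x))
(1 + 23)/(-2 + u) + 8*L((f + P)*4) = (1 + 23)/(-2 - 25) + 8*(-1/(4*(-5 + 4))/10) = 24/(-27) + 8*(-1/(10*((-1*4)))) = 24*(-1/27) + 8*(-⅒/(-4)) = -8/9 + 8*(-⅒*(-¼)) = -8/9 + 8*(1/40) = -8/9 + ⅕ = -31/45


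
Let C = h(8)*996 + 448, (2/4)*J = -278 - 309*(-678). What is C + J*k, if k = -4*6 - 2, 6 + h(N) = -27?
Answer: -10912068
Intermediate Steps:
h(N) = -33 (h(N) = -6 - 27 = -33)
k = -26 (k = -24 - 2 = -26)
J = 418448 (J = 2*(-278 - 309*(-678)) = 2*(-278 + 209502) = 2*209224 = 418448)
C = -32420 (C = -33*996 + 448 = -32868 + 448 = -32420)
C + J*k = -32420 + 418448*(-26) = -32420 - 10879648 = -10912068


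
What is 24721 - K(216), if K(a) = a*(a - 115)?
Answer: 2905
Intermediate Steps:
K(a) = a*(-115 + a)
24721 - K(216) = 24721 - 216*(-115 + 216) = 24721 - 216*101 = 24721 - 1*21816 = 24721 - 21816 = 2905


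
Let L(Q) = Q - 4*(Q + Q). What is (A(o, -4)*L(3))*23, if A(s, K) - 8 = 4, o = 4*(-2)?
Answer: -5796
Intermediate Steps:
o = -8
A(s, K) = 12 (A(s, K) = 8 + 4 = 12)
L(Q) = -7*Q (L(Q) = Q - 8*Q = -7*Q)
(A(o, -4)*L(3))*23 = (12*(-7*3))*23 = (12*(-21))*23 = -252*23 = -5796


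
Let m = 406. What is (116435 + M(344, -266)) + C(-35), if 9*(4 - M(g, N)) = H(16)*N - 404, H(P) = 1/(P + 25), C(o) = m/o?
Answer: 23876967/205 ≈ 1.1647e+5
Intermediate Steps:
C(o) = 406/o
H(P) = 1/(25 + P)
M(g, N) = 440/9 - N/369 (M(g, N) = 4 - (N/(25 + 16) - 404)/9 = 4 - (N/41 - 404)/9 = 4 - (-404 + N/41)/9 = 4 + (404/9 - N/369) = 440/9 - N/369)
(116435 + M(344, -266)) + C(-35) = (116435 + (440/9 - 1/369*(-266))) + 406/(-35) = (116435 + (440/9 + 266/369)) + 406*(-1/35) = (116435 + 2034/41) - 58/5 = 4775869/41 - 58/5 = 23876967/205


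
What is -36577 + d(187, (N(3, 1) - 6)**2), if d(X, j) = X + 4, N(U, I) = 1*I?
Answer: -36386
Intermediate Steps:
N(U, I) = I
d(X, j) = 4 + X
-36577 + d(187, (N(3, 1) - 6)**2) = -36577 + (4 + 187) = -36577 + 191 = -36386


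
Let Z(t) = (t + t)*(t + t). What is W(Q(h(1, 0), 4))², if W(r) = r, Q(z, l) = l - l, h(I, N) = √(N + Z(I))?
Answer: 0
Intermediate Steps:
Z(t) = 4*t² (Z(t) = (2*t)*(2*t) = 4*t²)
h(I, N) = √(N + 4*I²)
Q(z, l) = 0
W(Q(h(1, 0), 4))² = 0² = 0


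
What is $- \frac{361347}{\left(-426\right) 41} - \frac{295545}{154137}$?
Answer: $\frac{5614994841}{299128538} \approx 18.771$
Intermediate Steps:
$- \frac{361347}{\left(-426\right) 41} - \frac{295545}{154137} = - \frac{361347}{-17466} - \frac{98515}{51379} = \left(-361347\right) \left(- \frac{1}{17466}\right) - \frac{98515}{51379} = \frac{120449}{5822} - \frac{98515}{51379} = \frac{5614994841}{299128538}$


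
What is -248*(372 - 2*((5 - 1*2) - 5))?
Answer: -93248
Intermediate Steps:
-248*(372 - 2*((5 - 1*2) - 5)) = -248*(372 - 2*((5 - 2) - 5)) = -248*(372 - 2*(3 - 5)) = -248*(372 - 2*(-2)) = -248*(372 + 4) = -248*376 = -93248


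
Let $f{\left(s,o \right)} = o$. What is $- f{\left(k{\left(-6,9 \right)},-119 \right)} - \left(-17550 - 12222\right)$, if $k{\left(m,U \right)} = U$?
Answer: $29891$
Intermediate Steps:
$- f{\left(k{\left(-6,9 \right)},-119 \right)} - \left(-17550 - 12222\right) = \left(-1\right) \left(-119\right) - \left(-17550 - 12222\right) = 119 - -29772 = 119 + 29772 = 29891$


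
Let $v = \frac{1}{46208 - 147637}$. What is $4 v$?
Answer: $- \frac{4}{101429} \approx -3.9436 \cdot 10^{-5}$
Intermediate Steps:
$v = - \frac{1}{101429}$ ($v = \frac{1}{-101429} = - \frac{1}{101429} \approx -9.8591 \cdot 10^{-6}$)
$4 v = 4 \left(- \frac{1}{101429}\right) = - \frac{4}{101429}$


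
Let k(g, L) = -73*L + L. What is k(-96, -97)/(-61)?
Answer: -6984/61 ≈ -114.49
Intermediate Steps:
k(g, L) = -72*L
k(-96, -97)/(-61) = -72*(-97)/(-61) = 6984*(-1/61) = -6984/61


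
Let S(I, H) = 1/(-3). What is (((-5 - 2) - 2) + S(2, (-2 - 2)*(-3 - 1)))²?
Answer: 784/9 ≈ 87.111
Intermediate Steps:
S(I, H) = -⅓
(((-5 - 2) - 2) + S(2, (-2 - 2)*(-3 - 1)))² = (((-5 - 2) - 2) - ⅓)² = ((-7 - 2) - ⅓)² = (-9 - ⅓)² = (-28/3)² = 784/9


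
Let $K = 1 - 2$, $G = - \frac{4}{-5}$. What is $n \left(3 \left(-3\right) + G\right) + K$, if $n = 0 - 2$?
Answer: $\frac{77}{5} \approx 15.4$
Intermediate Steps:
$G = \frac{4}{5}$ ($G = \left(-4\right) \left(- \frac{1}{5}\right) = \frac{4}{5} \approx 0.8$)
$K = -1$
$n = -2$ ($n = 0 - 2 = -2$)
$n \left(3 \left(-3\right) + G\right) + K = - 2 \left(3 \left(-3\right) + \frac{4}{5}\right) - 1 = - 2 \left(-9 + \frac{4}{5}\right) - 1 = \left(-2\right) \left(- \frac{41}{5}\right) - 1 = \frac{82}{5} - 1 = \frac{77}{5}$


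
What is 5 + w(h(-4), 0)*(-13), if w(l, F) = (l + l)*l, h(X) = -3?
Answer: -229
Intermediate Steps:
w(l, F) = 2*l² (w(l, F) = (2*l)*l = 2*l²)
5 + w(h(-4), 0)*(-13) = 5 + (2*(-3)²)*(-13) = 5 + (2*9)*(-13) = 5 + 18*(-13) = 5 - 234 = -229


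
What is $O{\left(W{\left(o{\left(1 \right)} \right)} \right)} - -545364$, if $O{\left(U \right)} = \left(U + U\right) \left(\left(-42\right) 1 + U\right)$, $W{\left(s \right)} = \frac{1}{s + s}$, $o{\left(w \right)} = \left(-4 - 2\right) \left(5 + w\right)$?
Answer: $\frac{1413586513}{2592} \approx 5.4537 \cdot 10^{5}$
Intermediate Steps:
$o{\left(w \right)} = -30 - 6 w$ ($o{\left(w \right)} = - 6 \left(5 + w\right) = -30 - 6 w$)
$W{\left(s \right)} = \frac{1}{2 s}$
$O{\left(U \right)} = 2 U \left(-42 + U\right)$
$O{\left(W{\left(o{\left(1 \right)} \right)} \right)} - -545364 = 2 \frac{1}{2 \left(-30 - 6\right)} \left(-42 + \frac{1}{2 \left(-30 - 6\right)}\right) - -545364 = 2 \frac{1}{2 \left(-30 - 6\right)} \left(-42 + \frac{1}{2 \left(-30 - 6\right)}\right) + 545364 = 2 \frac{1}{2 \left(-36\right)} \left(-42 + \frac{1}{2 \left(-36\right)}\right) + 545364 = 2 \cdot \frac{1}{2} \left(- \frac{1}{36}\right) \left(-42 + \frac{1}{2} \left(- \frac{1}{36}\right)\right) + 545364 = 2 \left(- \frac{1}{72}\right) \left(-42 - \frac{1}{72}\right) + 545364 = 2 \left(- \frac{1}{72}\right) \left(- \frac{3025}{72}\right) + 545364 = \frac{3025}{2592} + 545364 = \frac{1413586513}{2592}$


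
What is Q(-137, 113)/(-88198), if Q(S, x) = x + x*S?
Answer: 7684/44099 ≈ 0.17424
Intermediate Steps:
Q(S, x) = x + S*x
Q(-137, 113)/(-88198) = (113*(1 - 137))/(-88198) = (113*(-136))*(-1/88198) = -15368*(-1/88198) = 7684/44099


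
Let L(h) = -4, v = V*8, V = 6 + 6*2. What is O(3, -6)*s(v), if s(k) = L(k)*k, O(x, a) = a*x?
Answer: 10368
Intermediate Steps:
V = 18 (V = 6 + 12 = 18)
v = 144 (v = 18*8 = 144)
s(k) = -4*k
O(3, -6)*s(v) = (-6*3)*(-4*144) = -18*(-576) = 10368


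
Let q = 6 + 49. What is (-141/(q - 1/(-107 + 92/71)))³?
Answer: -1184975654255965125/70366223502471736 ≈ -16.840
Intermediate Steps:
q = 55
(-141/(q - 1/(-107 + 92/71)))³ = (-141/(55 - 1/(-107 + 92/71)))³ = (-141/(55 - 1/(-7505/71)))³ = (-141/(55 - 1*(-71/7505)))³ = (-141/(55 + 71/7505))³ = (-141/412846/7505)³ = (-141*7505/412846)³ = (-1058205/412846)³ = -1184975654255965125/70366223502471736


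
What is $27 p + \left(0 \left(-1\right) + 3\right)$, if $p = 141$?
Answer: $3810$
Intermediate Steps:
$27 p + \left(0 \left(-1\right) + 3\right) = 27 \cdot 141 + \left(0 \left(-1\right) + 3\right) = 3807 + \left(0 + 3\right) = 3807 + 3 = 3810$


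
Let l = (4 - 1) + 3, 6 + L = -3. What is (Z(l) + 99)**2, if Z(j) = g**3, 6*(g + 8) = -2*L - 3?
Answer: 290521/64 ≈ 4539.4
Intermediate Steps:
L = -9 (L = -6 - 3 = -9)
l = 6 (l = 3 + 3 = 6)
g = -11/2 (g = -8 + (-2*(-9) - 3)/6 = -8 + (18 - 3)/6 = -8 + (1/6)*15 = -8 + 5/2 = -11/2 ≈ -5.5000)
Z(j) = -1331/8 (Z(j) = (-11/2)**3 = -1331/8)
(Z(l) + 99)**2 = (-1331/8 + 99)**2 = (-539/8)**2 = 290521/64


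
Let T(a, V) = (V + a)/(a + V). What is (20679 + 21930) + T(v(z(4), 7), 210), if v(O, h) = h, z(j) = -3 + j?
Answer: 42610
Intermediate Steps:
T(a, V) = 1 (T(a, V) = (V + a)/(V + a) = 1)
(20679 + 21930) + T(v(z(4), 7), 210) = (20679 + 21930) + 1 = 42609 + 1 = 42610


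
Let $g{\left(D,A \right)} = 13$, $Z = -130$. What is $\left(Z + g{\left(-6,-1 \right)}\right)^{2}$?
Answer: $13689$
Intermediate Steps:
$\left(Z + g{\left(-6,-1 \right)}\right)^{2} = \left(-130 + 13\right)^{2} = \left(-117\right)^{2} = 13689$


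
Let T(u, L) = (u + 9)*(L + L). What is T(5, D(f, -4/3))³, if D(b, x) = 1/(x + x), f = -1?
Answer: -9261/8 ≈ -1157.6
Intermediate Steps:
D(b, x) = 1/(2*x)
T(u, L) = 2*L*(9 + u) (T(u, L) = (9 + u)*(2*L) = 2*L*(9 + u))
T(5, D(f, -4/3))³ = (2*(1/(2*((-4/3))))*(9 + 5))³ = (2*(1/(2*((-4*⅓))))*14)³ = (2*(1/(2*(-4/3)))*14)³ = (2*((½)*(-¾))*14)³ = (2*(-3/8)*14)³ = (-21/2)³ = -9261/8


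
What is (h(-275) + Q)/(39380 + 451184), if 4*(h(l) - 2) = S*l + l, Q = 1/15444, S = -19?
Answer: 19142839/7576270416 ≈ 0.0025267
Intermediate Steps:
Q = 1/15444 ≈ 6.4750e-5
h(l) = 2 - 9*l/2 (h(l) = 2 + (-19*l + l)/4 = 2 + (-18*l)/4 = 2 - 9*l/2)
(h(-275) + Q)/(39380 + 451184) = ((2 - 9/2*(-275)) + 1/15444)/(39380 + 451184) = ((2 + 2475/2) + 1/15444)/490564 = (2479/2 + 1/15444)*(1/490564) = (19142839/15444)*(1/490564) = 19142839/7576270416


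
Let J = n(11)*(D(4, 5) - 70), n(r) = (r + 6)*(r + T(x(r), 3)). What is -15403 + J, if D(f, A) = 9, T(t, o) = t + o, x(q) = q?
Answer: -41328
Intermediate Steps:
T(t, o) = o + t
n(r) = (3 + 2*r)*(6 + r) (n(r) = (r + 6)*(r + (3 + r)) = (6 + r)*(3 + 2*r) = (3 + 2*r)*(6 + r))
J = -25925 (J = (18 + 2*11² + 15*11)*(9 - 70) = (18 + 2*121 + 165)*(-61) = (18 + 242 + 165)*(-61) = 425*(-61) = -25925)
-15403 + J = -15403 - 25925 = -41328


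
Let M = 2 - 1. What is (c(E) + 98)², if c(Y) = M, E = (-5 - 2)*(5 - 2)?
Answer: 9801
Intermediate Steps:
M = 1
E = -21 (E = -7*3 = -21)
c(Y) = 1
(c(E) + 98)² = (1 + 98)² = 99² = 9801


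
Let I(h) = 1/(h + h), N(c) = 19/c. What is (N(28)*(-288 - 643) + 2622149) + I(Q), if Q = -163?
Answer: 1709229245/652 ≈ 2.6215e+6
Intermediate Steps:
I(h) = 1/(2*h)
(N(28)*(-288 - 643) + 2622149) + I(Q) = ((19/28)*(-288 - 643) + 2622149) + (1/2)/(-163) = ((19*(1/28))*(-931) + 2622149) + (1/2)*(-1/163) = ((19/28)*(-931) + 2622149) - 1/326 = (-2527/4 + 2622149) - 1/326 = 10486069/4 - 1/326 = 1709229245/652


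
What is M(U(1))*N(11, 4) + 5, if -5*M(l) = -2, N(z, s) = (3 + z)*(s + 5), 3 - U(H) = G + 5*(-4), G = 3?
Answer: 277/5 ≈ 55.400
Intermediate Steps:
U(H) = 20 (U(H) = 3 - (3 + 5*(-4)) = 3 - (3 - 20) = 3 - 1*(-17) = 3 + 17 = 20)
N(z, s) = (3 + z)*(5 + s)
M(l) = ⅖ (M(l) = -⅕*(-2) = ⅖)
M(U(1))*N(11, 4) + 5 = 2*(15 + 3*4 + 5*11 + 4*11)/5 + 5 = 2*(15 + 12 + 55 + 44)/5 + 5 = (⅖)*126 + 5 = 252/5 + 5 = 277/5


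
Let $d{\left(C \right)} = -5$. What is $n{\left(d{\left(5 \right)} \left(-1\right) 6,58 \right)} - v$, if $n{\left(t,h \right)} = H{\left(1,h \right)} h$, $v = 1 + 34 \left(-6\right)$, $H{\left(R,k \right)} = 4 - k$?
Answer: $-2929$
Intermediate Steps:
$v = -203$ ($v = 1 - 204 = -203$)
$n{\left(t,h \right)} = h \left(4 - h\right)$ ($n{\left(t,h \right)} = \left(4 - h\right) h = h \left(4 - h\right)$)
$n{\left(d{\left(5 \right)} \left(-1\right) 6,58 \right)} - v = 58 \left(4 - 58\right) - -203 = 58 \left(4 - 58\right) + 203 = 58 \left(-54\right) + 203 = -3132 + 203 = -2929$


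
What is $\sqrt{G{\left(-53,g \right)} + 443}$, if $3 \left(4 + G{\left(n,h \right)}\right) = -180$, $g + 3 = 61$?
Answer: $\sqrt{379} \approx 19.468$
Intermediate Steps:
$g = 58$ ($g = -3 + 61 = 58$)
$G{\left(n,h \right)} = -64$ ($G{\left(n,h \right)} = -4 + \frac{1}{3} \left(-180\right) = -4 - 60 = -64$)
$\sqrt{G{\left(-53,g \right)} + 443} = \sqrt{-64 + 443} = \sqrt{379}$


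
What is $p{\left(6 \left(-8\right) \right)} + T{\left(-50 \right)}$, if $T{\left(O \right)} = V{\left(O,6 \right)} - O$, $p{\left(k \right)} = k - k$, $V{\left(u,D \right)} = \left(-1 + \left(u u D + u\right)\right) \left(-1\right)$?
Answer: $-14899$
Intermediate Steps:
$V{\left(u,D \right)} = 1 - u - D u^{2}$ ($V{\left(u,D \right)} = \left(-1 + \left(u^{2} D + u\right)\right) \left(-1\right) = \left(-1 + \left(D u^{2} + u\right)\right) \left(-1\right) = \left(-1 + \left(u + D u^{2}\right)\right) \left(-1\right) = \left(-1 + u + D u^{2}\right) \left(-1\right) = 1 - u - D u^{2}$)
$p{\left(k \right)} = 0$
$T{\left(O \right)} = 1 - 6 O^{2} - 2 O$ ($T{\left(O \right)} = \left(1 - O - 6 O^{2}\right) - O = 1 - 6 O^{2} - 2 O$)
$p{\left(6 \left(-8\right) \right)} + T{\left(-50 \right)} = 0 - \left(-101 + 15000\right) = 0 + \left(1 - 15000 + 100\right) = 0 - 14899 = -14899$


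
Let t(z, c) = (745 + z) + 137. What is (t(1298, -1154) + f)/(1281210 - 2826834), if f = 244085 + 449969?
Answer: -116039/257604 ≈ -0.45045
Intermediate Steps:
f = 694054
t(z, c) = 882 + z
(t(1298, -1154) + f)/(1281210 - 2826834) = ((882 + 1298) + 694054)/(1281210 - 2826834) = (2180 + 694054)/(-1545624) = 696234*(-1/1545624) = -116039/257604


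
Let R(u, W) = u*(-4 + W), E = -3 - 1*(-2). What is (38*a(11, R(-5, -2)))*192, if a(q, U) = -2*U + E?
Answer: -445056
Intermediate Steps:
E = -1 (E = -3 + 2 = -1)
a(q, U) = -1 - 2*U (a(q, U) = -2*U - 1 = -1 - 2*U)
(38*a(11, R(-5, -2)))*192 = (38*(-1 - (-10)*(-4 - 2)))*192 = (38*(-1 - (-10)*(-6)))*192 = (38*(-1 - 2*30))*192 = (38*(-1 - 60))*192 = (38*(-61))*192 = -2318*192 = -445056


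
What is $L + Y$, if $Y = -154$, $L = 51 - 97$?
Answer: $-200$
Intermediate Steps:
$L = -46$ ($L = 51 - 97 = -46$)
$L + Y = -46 - 154 = -200$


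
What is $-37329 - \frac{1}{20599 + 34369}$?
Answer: $- \frac{2051900473}{54968} \approx -37329.0$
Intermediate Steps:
$-37329 - \frac{1}{20599 + 34369} = -37329 - \frac{1}{54968} = - \frac{2051900473}{54968}$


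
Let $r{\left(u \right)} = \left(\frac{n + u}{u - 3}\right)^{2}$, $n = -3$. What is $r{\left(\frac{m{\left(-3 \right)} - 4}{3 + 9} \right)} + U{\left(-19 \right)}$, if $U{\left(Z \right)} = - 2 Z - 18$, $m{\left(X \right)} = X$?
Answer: $21$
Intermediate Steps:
$U{\left(Z \right)} = -18 - 2 Z$
$r{\left(u \right)} = 1$ ($r{\left(u \right)} = \left(\frac{-3 + u}{u - 3}\right)^{2} = \left(\frac{-3 + u}{-3 + u}\right)^{2} = 1^{2} = 1$)
$r{\left(\frac{m{\left(-3 \right)} - 4}{3 + 9} \right)} + U{\left(-19 \right)} = 1 - -20 = 1 + \left(-18 + 38\right) = 1 + 20 = 21$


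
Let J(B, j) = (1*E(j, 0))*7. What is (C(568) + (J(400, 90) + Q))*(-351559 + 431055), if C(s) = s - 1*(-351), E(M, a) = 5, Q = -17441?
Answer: -1310650552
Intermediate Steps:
C(s) = 351 + s (C(s) = s + 351 = 351 + s)
J(B, j) = 35 (J(B, j) = (1*5)*7 = 5*7 = 35)
(C(568) + (J(400, 90) + Q))*(-351559 + 431055) = ((351 + 568) + (35 - 17441))*(-351559 + 431055) = (919 - 17406)*79496 = -16487*79496 = -1310650552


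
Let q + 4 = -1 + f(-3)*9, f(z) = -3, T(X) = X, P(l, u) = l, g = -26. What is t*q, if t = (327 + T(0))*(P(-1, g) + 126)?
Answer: -1308000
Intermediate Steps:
t = 40875 (t = (327 + 0)*(-1 + 126) = 327*125 = 40875)
q = -32 (q = -4 + (-1 - 3*9) = -4 + (-1 - 27) = -4 - 28 = -32)
t*q = 40875*(-32) = -1308000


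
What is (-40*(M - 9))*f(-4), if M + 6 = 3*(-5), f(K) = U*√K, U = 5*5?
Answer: 60000*I ≈ 60000.0*I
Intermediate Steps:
U = 25
f(K) = 25*√K
M = -21 (M = -6 + 3*(-5) = -6 - 15 = -21)
(-40*(M - 9))*f(-4) = (-40*(-21 - 9))*(25*√(-4)) = (-40*(-30))*(25*(2*I)) = 1200*(50*I) = 60000*I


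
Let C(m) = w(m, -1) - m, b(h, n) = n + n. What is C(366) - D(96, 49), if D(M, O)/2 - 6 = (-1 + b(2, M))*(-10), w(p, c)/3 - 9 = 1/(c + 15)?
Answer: 48569/14 ≈ 3469.2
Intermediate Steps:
w(p, c) = 27 + 3/(15 + c) (w(p, c) = 27 + 3/(c + 15) = 27 + 3/(15 + c))
b(h, n) = 2*n
D(M, O) = 32 - 40*M (D(M, O) = 12 + 2*((-1 + 2*M)*(-10)) = 12 + 2*(10 - 20*M) = 12 + (20 - 40*M) = 32 - 40*M)
C(m) = 381/14 - m (C(m) = 3*(136 + 9*(-1))/(15 - 1) - m = 3*(136 - 9)/14 - m = 3*(1/14)*127 - m = 381/14 - m)
C(366) - D(96, 49) = (381/14 - 1*366) - (32 - 40*96) = (381/14 - 366) - (32 - 3840) = -4743/14 - 1*(-3808) = -4743/14 + 3808 = 48569/14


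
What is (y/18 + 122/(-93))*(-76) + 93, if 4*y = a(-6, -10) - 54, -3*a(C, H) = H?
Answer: 206053/837 ≈ 246.18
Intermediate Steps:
a(C, H) = -H/3
y = -38/3 (y = (-1/3*(-10) - 54)/4 = (10/3 - 54)/4 = (1/4)*(-152/3) = -38/3 ≈ -12.667)
(y/18 + 122/(-93))*(-76) + 93 = (-38/3/18 + 122/(-93))*(-76) + 93 = (-38/3*1/18 + 122*(-1/93))*(-76) + 93 = (-19/27 - 122/93)*(-76) + 93 = -1687/837*(-76) + 93 = 128212/837 + 93 = 206053/837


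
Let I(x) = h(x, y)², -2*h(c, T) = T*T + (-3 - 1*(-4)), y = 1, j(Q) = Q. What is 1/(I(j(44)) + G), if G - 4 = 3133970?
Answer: 1/3133975 ≈ 3.1908e-7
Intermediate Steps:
G = 3133974 (G = 4 + 3133970 = 3133974)
h(c, T) = -½ - T²/2 (h(c, T) = -(T*T + (-3 - 1*(-4)))/2 = -(T² + (-3 + 4))/2 = -(T² + 1)/2 = -(1 + T²)/2 = -½ - T²/2)
I(x) = 1 (I(x) = (-½ - ½*1²)² = (-½ - ½*1)² = (-½ - ½)² = (-1)² = 1)
1/(I(j(44)) + G) = 1/(1 + 3133974) = 1/3133975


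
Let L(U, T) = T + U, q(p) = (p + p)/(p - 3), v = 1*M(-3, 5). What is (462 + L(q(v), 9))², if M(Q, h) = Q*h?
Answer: 2010724/9 ≈ 2.2341e+5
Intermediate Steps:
v = -15 (v = 1*(-3*5) = 1*(-15) = -15)
q(p) = 2*p/(-3 + p) (q(p) = (2*p)/(-3 + p) = 2*p/(-3 + p))
(462 + L(q(v), 9))² = (462 + (9 + 2*(-15)/(-3 - 15)))² = (462 + (9 + 2*(-15)/(-18)))² = (462 + (9 + 2*(-15)*(-1/18)))² = (462 + (9 + 5/3))² = (462 + 32/3)² = (1418/3)² = 2010724/9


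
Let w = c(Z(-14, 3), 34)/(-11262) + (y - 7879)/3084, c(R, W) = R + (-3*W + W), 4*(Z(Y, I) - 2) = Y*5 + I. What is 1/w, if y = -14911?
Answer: -3859112/28489531 ≈ -0.13546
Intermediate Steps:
Z(Y, I) = 2 + I/4 + 5*Y/4 (Z(Y, I) = 2 + (Y*5 + I)/4 = 2 + (5*Y + I)/4 = 2 + (I + 5*Y)/4 = 2 + (I/4 + 5*Y/4) = 2 + I/4 + 5*Y/4)
c(R, W) = R - 2*W
w = -28489531/3859112 (w = ((2 + (1/4)*3 + (5/4)*(-14)) - 2*34)/(-11262) + (-14911 - 7879)/3084 = ((2 + 3/4 - 35/2) - 68)*(-1/11262) - 22790*1/3084 = (-59/4 - 68)*(-1/11262) - 11395/1542 = -331/4*(-1/11262) - 11395/1542 = 331/45048 - 11395/1542 = -28489531/3859112 ≈ -7.3824)
1/w = 1/(-28489531/3859112) = -3859112/28489531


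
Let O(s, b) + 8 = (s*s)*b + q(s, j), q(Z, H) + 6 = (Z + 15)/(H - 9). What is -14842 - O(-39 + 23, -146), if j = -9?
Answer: 405863/18 ≈ 22548.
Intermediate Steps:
q(Z, H) = -6 + (15 + Z)/(-9 + H) (q(Z, H) = -6 + (Z + 15)/(H - 9) = -6 + (15 + Z)/(-9 + H))
O(s, b) = -89/6 - s/18 + b*s² (O(s, b) = -8 + ((s*s)*b + (69 + s - 6*(-9))/(-9 - 9)) = -8 + (s²*b + (69 + s + 54)/(-18)) = -8 + (b*s² - (123 + s)/18) = -8 + (b*s² + (-41/6 - s/18)) = -8 + (-41/6 - s/18 + b*s²) = -89/6 - s/18 + b*s²)
-14842 - O(-39 + 23, -146) = -14842 - (-89/6 - (-39 + 23)/18 - 146*(-39 + 23)²) = -14842 - (-89/6 - 1/18*(-16) - 146*(-16)²) = -14842 - (-89/6 + 8/9 - 146*256) = -14842 - (-89/6 + 8/9 - 37376) = -14842 - 1*(-673019/18) = -14842 + 673019/18 = 405863/18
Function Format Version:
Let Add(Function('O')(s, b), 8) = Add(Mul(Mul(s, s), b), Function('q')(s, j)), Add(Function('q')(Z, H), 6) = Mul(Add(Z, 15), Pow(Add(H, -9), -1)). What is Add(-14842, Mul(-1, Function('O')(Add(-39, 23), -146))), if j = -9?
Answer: Rational(405863, 18) ≈ 22548.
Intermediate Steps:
Function('q')(Z, H) = Add(-6, Mul(Pow(Add(-9, H), -1), Add(15, Z))) (Function('q')(Z, H) = Add(-6, Mul(Add(Z, 15), Pow(Add(H, -9), -1))) = Add(-6, Mul(Add(15, Z), Pow(Add(-9, H), -1))) = Add(-6, Mul(Pow(Add(-9, H), -1), Add(15, Z))))
Function('O')(s, b) = Add(Rational(-89, 6), Mul(Rational(-1, 18), s), Mul(b, Pow(s, 2))) (Function('O')(s, b) = Add(-8, Add(Mul(Mul(s, s), b), Mul(Pow(Add(-9, -9), -1), Add(69, s, Mul(-6, -9))))) = Add(-8, Add(Mul(Pow(s, 2), b), Mul(Pow(-18, -1), Add(69, s, 54)))) = Add(-8, Add(Mul(b, Pow(s, 2)), Mul(Rational(-1, 18), Add(123, s)))) = Add(-8, Add(Mul(b, Pow(s, 2)), Add(Rational(-41, 6), Mul(Rational(-1, 18), s)))) = Add(-8, Add(Rational(-41, 6), Mul(Rational(-1, 18), s), Mul(b, Pow(s, 2)))) = Add(Rational(-89, 6), Mul(Rational(-1, 18), s), Mul(b, Pow(s, 2))))
Add(-14842, Mul(-1, Function('O')(Add(-39, 23), -146))) = Add(-14842, Mul(-1, Add(Rational(-89, 6), Mul(Rational(-1, 18), Add(-39, 23)), Mul(-146, Pow(Add(-39, 23), 2))))) = Add(-14842, Mul(-1, Add(Rational(-89, 6), Mul(Rational(-1, 18), -16), Mul(-146, Pow(-16, 2))))) = Add(-14842, Mul(-1, Add(Rational(-89, 6), Rational(8, 9), Mul(-146, 256)))) = Add(-14842, Mul(-1, Add(Rational(-89, 6), Rational(8, 9), -37376))) = Add(-14842, Mul(-1, Rational(-673019, 18))) = Add(-14842, Rational(673019, 18)) = Rational(405863, 18)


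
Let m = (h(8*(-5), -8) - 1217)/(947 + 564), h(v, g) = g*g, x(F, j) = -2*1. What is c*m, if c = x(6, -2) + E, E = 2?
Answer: 0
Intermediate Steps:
x(F, j) = -2
c = 0 (c = -2 + 2 = 0)
h(v, g) = g²
m = -1153/1511 (m = ((-8)² - 1217)/(947 + 564) = (64 - 1217)/1511 = -1153*1/1511 = -1153/1511 ≈ -0.76307)
c*m = 0*(-1153/1511) = 0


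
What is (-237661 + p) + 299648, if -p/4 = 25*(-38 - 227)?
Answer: 88487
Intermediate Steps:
p = 26500 (p = -100*(-38 - 227) = -100*(-265) = -4*(-6625) = 26500)
(-237661 + p) + 299648 = (-237661 + 26500) + 299648 = -211161 + 299648 = 88487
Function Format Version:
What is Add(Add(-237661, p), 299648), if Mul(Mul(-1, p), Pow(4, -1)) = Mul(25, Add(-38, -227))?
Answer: 88487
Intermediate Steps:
p = 26500 (p = Mul(-4, Mul(25, Add(-38, -227))) = Mul(-4, Mul(25, -265)) = Mul(-4, -6625) = 26500)
Add(Add(-237661, p), 299648) = Add(Add(-237661, 26500), 299648) = Add(-211161, 299648) = 88487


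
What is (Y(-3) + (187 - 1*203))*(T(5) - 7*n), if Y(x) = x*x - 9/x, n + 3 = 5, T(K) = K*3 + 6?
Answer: -28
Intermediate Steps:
T(K) = 6 + 3*K (T(K) = 3*K + 6 = 6 + 3*K)
n = 2 (n = -3 + 5 = 2)
Y(x) = x² - 9/x
(Y(-3) + (187 - 1*203))*(T(5) - 7*n) = ((-9 + (-3)³)/(-3) + (187 - 1*203))*((6 + 3*5) - 7*2) = (-(-9 - 27)/3 + (187 - 203))*((6 + 15) - 14) = (-⅓*(-36) - 16)*(21 - 14) = (12 - 16)*7 = -4*7 = -28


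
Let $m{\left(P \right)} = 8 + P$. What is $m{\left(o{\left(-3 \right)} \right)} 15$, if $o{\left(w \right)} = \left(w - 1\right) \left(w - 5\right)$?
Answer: $600$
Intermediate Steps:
$o{\left(w \right)} = \left(-1 + w\right) \left(-5 + w\right)$
$m{\left(o{\left(-3 \right)} \right)} 15 = \left(8 + \left(5 + \left(-3\right)^{2} - -18\right)\right) 15 = \left(8 + \left(5 + 9 + 18\right)\right) 15 = \left(8 + 32\right) 15 = 40 \cdot 15 = 600$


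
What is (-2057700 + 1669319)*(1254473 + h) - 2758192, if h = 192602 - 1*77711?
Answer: -531837717876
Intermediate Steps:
h = 114891 (h = 192602 - 77711 = 114891)
(-2057700 + 1669319)*(1254473 + h) - 2758192 = (-2057700 + 1669319)*(1254473 + 114891) - 2758192 = -388381*1369364 - 2758192 = -531834959684 - 2758192 = -531837717876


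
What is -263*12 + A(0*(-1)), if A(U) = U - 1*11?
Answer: -3167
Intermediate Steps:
A(U) = -11 + U (A(U) = U - 11 = -11 + U)
-263*12 + A(0*(-1)) = -263*12 + (-11 + 0*(-1)) = -3156 + (-11 + 0) = -3156 - 11 = -3167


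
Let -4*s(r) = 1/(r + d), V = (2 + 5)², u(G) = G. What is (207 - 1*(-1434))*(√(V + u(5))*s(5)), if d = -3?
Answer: -4923*√6/8 ≈ -1507.4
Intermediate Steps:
V = 49 (V = 7² = 49)
s(r) = -1/(4*(-3 + r)) (s(r) = -1/(4*(r - 3)) = -1/(4*(-3 + r)))
(207 - 1*(-1434))*(√(V + u(5))*s(5)) = (207 - 1*(-1434))*(√(49 + 5)*(-1/(-12 + 4*5))) = (207 + 1434)*(√54*(-1/(-12 + 20))) = 1641*((3*√6)*(-1/8)) = 1641*((3*√6)*(-1*⅛)) = 1641*((3*√6)*(-⅛)) = 1641*(-3*√6/8) = -4923*√6/8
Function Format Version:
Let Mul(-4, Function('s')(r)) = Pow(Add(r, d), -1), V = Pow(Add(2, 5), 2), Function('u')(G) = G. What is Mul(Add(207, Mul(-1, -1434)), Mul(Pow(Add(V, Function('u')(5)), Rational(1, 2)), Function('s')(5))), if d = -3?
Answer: Mul(Rational(-4923, 8), Pow(6, Rational(1, 2))) ≈ -1507.4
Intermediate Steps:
V = 49 (V = Pow(7, 2) = 49)
Function('s')(r) = Mul(Rational(-1, 4), Pow(Add(-3, r), -1)) (Function('s')(r) = Mul(Rational(-1, 4), Pow(Add(r, -3), -1)) = Mul(Rational(-1, 4), Pow(Add(-3, r), -1)))
Mul(Add(207, Mul(-1, -1434)), Mul(Pow(Add(V, Function('u')(5)), Rational(1, 2)), Function('s')(5))) = Mul(Add(207, Mul(-1, -1434)), Mul(Pow(Add(49, 5), Rational(1, 2)), Mul(-1, Pow(Add(-12, Mul(4, 5)), -1)))) = Mul(Add(207, 1434), Mul(Pow(54, Rational(1, 2)), Mul(-1, Pow(Add(-12, 20), -1)))) = Mul(1641, Mul(Mul(3, Pow(6, Rational(1, 2))), Mul(-1, Pow(8, -1)))) = Mul(1641, Mul(Mul(3, Pow(6, Rational(1, 2))), Mul(-1, Rational(1, 8)))) = Mul(1641, Mul(Mul(3, Pow(6, Rational(1, 2))), Rational(-1, 8))) = Mul(1641, Mul(Rational(-3, 8), Pow(6, Rational(1, 2)))) = Mul(Rational(-4923, 8), Pow(6, Rational(1, 2)))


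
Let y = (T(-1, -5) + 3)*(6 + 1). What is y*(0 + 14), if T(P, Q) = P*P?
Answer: 392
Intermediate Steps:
T(P, Q) = P**2
y = 28 (y = ((-1)**2 + 3)*(6 + 1) = (1 + 3)*7 = 4*7 = 28)
y*(0 + 14) = 28*(0 + 14) = 28*14 = 392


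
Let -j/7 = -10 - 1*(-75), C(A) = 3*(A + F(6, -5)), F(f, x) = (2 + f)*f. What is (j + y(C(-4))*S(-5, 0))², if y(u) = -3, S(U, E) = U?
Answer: 193600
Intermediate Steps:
F(f, x) = f*(2 + f)
C(A) = 144 + 3*A (C(A) = 3*(A + 6*(2 + 6)) = 3*(A + 6*8) = 3*(A + 48) = 3*(48 + A) = 144 + 3*A)
j = -455 (j = -7*(-10 - 1*(-75)) = -7*(-10 + 75) = -7*65 = -455)
(j + y(C(-4))*S(-5, 0))² = (-455 - 3*(-5))² = (-455 + 15)² = (-440)² = 193600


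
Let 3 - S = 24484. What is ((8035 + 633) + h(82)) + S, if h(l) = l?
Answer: -15731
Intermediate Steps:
S = -24481 (S = 3 - 1*24484 = 3 - 24484 = -24481)
((8035 + 633) + h(82)) + S = ((8035 + 633) + 82) - 24481 = (8668 + 82) - 24481 = 8750 - 24481 = -15731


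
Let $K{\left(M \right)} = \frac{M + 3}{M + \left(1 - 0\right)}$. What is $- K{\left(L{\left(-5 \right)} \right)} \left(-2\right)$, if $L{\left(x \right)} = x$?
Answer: $1$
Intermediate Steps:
$K{\left(M \right)} = \frac{3 + M}{1 + M}$ ($K{\left(M \right)} = \frac{3 + M}{M + \left(1 + 0\right)} = \frac{3 + M}{M + 1} = \frac{3 + M}{1 + M}$)
$- K{\left(L{\left(-5 \right)} \right)} \left(-2\right) = - \frac{3 - 5}{1 - 5} \left(-2\right) = - \frac{-2}{-4} \left(-2\right) = - \frac{\left(-1\right) \left(-2\right)}{4} \left(-2\right) = \left(-1\right) \frac{1}{2} \left(-2\right) = \left(- \frac{1}{2}\right) \left(-2\right) = 1$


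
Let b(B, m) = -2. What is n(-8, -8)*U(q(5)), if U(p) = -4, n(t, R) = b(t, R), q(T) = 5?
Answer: 8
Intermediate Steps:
n(t, R) = -2
n(-8, -8)*U(q(5)) = -2*(-4) = 8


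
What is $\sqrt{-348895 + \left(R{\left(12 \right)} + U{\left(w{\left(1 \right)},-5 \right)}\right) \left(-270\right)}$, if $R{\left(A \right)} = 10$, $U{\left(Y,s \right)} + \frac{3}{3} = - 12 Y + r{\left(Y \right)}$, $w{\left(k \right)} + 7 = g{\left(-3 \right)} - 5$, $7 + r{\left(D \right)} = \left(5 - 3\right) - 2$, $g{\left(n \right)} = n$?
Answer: $i \sqrt{398035} \approx 630.9 i$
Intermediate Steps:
$r{\left(D \right)} = -7$ ($r{\left(D \right)} = -7 + \left(\left(5 - 3\right) - 2\right) = -7 + \left(2 - 2\right) = -7 + 0 = -7$)
$w{\left(k \right)} = -15$ ($w{\left(k \right)} = -7 - 8 = -15$)
$U{\left(Y,s \right)} = -8 - 12 Y$ ($U{\left(Y,s \right)} = -1 - \left(7 + 12 Y\right) = -8 - 12 Y$)
$\sqrt{-348895 + \left(R{\left(12 \right)} + U{\left(w{\left(1 \right)},-5 \right)}\right) \left(-270\right)} = \sqrt{-348895 + \left(10 - -172\right) \left(-270\right)} = \sqrt{-348895 + \left(10 + \left(-8 + 180\right)\right) \left(-270\right)} = \sqrt{-348895 + \left(10 + 172\right) \left(-270\right)} = \sqrt{-348895 + 182 \left(-270\right)} = \sqrt{-348895 - 49140} = \sqrt{-398035} = i \sqrt{398035}$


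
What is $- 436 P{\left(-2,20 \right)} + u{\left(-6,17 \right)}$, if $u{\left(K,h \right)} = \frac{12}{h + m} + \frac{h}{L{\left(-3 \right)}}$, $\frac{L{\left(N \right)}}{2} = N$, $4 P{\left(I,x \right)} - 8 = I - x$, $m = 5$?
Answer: $\frac{100565}{66} \approx 1523.7$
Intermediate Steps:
$P{\left(I,x \right)} = 2 - \frac{x}{4} + \frac{I}{4}$ ($P{\left(I,x \right)} = 2 + \frac{I - x}{4} = 2 + \left(- \frac{x}{4} + \frac{I}{4}\right) = 2 - \frac{x}{4} + \frac{I}{4}$)
$L{\left(N \right)} = 2 N$
$u{\left(K,h \right)} = \frac{12}{5 + h} - \frac{h}{6}$ ($u{\left(K,h \right)} = \frac{12}{h + 5} + \frac{h}{2 \left(-3\right)} = \frac{12}{5 + h} + \frac{h}{-6} = \frac{12}{5 + h} + h \left(- \frac{1}{6}\right) = \frac{12}{5 + h} - \frac{h}{6}$)
$- 436 P{\left(-2,20 \right)} + u{\left(-6,17 \right)} = - 436 \left(2 - 5 + \frac{1}{4} \left(-2\right)\right) + \frac{72 - 17^{2} - 85}{6 \left(5 + 17\right)} = - 436 \left(2 - 5 - \frac{1}{2}\right) + \frac{72 - 289 - 85}{6 \cdot 22} = \left(-436\right) \left(- \frac{7}{2}\right) + \frac{1}{6} \cdot \frac{1}{22} \left(72 - 289 - 85\right) = 1526 + \frac{1}{6} \cdot \frac{1}{22} \left(-302\right) = 1526 - \frac{151}{66} = \frac{100565}{66}$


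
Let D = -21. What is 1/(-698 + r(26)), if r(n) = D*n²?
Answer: -1/14894 ≈ -6.7141e-5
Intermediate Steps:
r(n) = -21*n²
1/(-698 + r(26)) = 1/(-698 - 21*26²) = 1/(-698 - 21*676) = 1/(-698 - 14196) = 1/(-14894) = -1/14894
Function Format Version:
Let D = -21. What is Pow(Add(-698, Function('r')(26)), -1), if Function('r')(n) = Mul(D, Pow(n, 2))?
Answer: Rational(-1, 14894) ≈ -6.7141e-5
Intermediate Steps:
Function('r')(n) = Mul(-21, Pow(n, 2))
Pow(Add(-698, Function('r')(26)), -1) = Pow(Add(-698, Mul(-21, Pow(26, 2))), -1) = Pow(Add(-698, Mul(-21, 676)), -1) = Pow(Add(-698, -14196), -1) = Pow(-14894, -1) = Rational(-1, 14894)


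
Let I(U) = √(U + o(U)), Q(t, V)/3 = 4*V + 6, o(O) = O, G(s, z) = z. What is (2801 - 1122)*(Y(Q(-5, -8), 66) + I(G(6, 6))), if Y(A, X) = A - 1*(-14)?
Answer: -107456 + 3358*√3 ≈ -1.0164e+5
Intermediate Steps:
Q(t, V) = 18 + 12*V (Q(t, V) = 3*(4*V + 6) = 3*(6 + 4*V) = 18 + 12*V)
I(U) = √2*√U (I(U) = √(U + U) = √(2*U) = √2*√U)
Y(A, X) = 14 + A (Y(A, X) = A + 14 = 14 + A)
(2801 - 1122)*(Y(Q(-5, -8), 66) + I(G(6, 6))) = (2801 - 1122)*((14 + (18 + 12*(-8))) + √2*√6) = 1679*((14 + (18 - 96)) + 2*√3) = 1679*((14 - 78) + 2*√3) = 1679*(-64 + 2*√3) = -107456 + 3358*√3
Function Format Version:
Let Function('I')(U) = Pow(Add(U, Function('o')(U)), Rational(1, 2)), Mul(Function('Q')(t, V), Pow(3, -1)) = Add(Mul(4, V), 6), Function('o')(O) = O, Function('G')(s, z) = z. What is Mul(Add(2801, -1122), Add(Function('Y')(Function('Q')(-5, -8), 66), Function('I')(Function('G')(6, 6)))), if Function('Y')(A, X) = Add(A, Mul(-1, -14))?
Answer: Add(-107456, Mul(3358, Pow(3, Rational(1, 2)))) ≈ -1.0164e+5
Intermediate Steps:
Function('Q')(t, V) = Add(18, Mul(12, V)) (Function('Q')(t, V) = Mul(3, Add(Mul(4, V), 6)) = Mul(3, Add(6, Mul(4, V))) = Add(18, Mul(12, V)))
Function('I')(U) = Mul(Pow(2, Rational(1, 2)), Pow(U, Rational(1, 2))) (Function('I')(U) = Pow(Add(U, U), Rational(1, 2)) = Pow(Mul(2, U), Rational(1, 2)) = Mul(Pow(2, Rational(1, 2)), Pow(U, Rational(1, 2))))
Function('Y')(A, X) = Add(14, A) (Function('Y')(A, X) = Add(A, 14) = Add(14, A))
Mul(Add(2801, -1122), Add(Function('Y')(Function('Q')(-5, -8), 66), Function('I')(Function('G')(6, 6)))) = Mul(Add(2801, -1122), Add(Add(14, Add(18, Mul(12, -8))), Mul(Pow(2, Rational(1, 2)), Pow(6, Rational(1, 2))))) = Mul(1679, Add(Add(14, Add(18, -96)), Mul(2, Pow(3, Rational(1, 2))))) = Mul(1679, Add(Add(14, -78), Mul(2, Pow(3, Rational(1, 2))))) = Mul(1679, Add(-64, Mul(2, Pow(3, Rational(1, 2))))) = Add(-107456, Mul(3358, Pow(3, Rational(1, 2))))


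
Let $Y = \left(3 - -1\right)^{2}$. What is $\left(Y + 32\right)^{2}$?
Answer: $2304$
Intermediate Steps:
$Y = 16$ ($Y = \left(3 + 1\right)^{2} = 4^{2} = 16$)
$\left(Y + 32\right)^{2} = \left(16 + 32\right)^{2} = 48^{2} = 2304$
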